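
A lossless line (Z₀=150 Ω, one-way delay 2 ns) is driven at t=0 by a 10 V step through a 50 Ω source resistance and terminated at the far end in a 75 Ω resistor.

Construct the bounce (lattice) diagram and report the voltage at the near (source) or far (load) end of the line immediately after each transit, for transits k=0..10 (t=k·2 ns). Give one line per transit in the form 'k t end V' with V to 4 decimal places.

0 0 source 7.5000
1 2 load 5.0000
2 4 source 6.2500
3 6 load 5.8333
4 8 source 6.0417
5 10 load 5.9722
6 12 source 6.0069
7 14 load 5.9954
8 16 source 6.0012
9 18 load 5.9992
10 20 source 6.0002

Γ_L=-0.333333, Γ_S=-0.500000; launch V₁=10·150/200=7.500000
k=0 src: V=7.5000
k=1 load: inc=7.500000, refl=7.500000·-0.333333=-2.5000; V=0.000000+7.500000+-2.500000=5.0000
k=2 src: inc=-2.500000, refl=-2.500000·-0.500000=1.2500; V=7.500000+-2.500000+1.250000=6.2500
k=3 load: inc=1.250000, refl=1.250000·-0.333333=-0.4167; V=5.000000+1.250000+-0.416667=5.8333
k=4 src: inc=-0.416667, refl=-0.416667·-0.500000=0.2083; V=6.250000+-0.416667+0.208333=6.0417
k=5 load: inc=0.208333, refl=0.208333·-0.333333=-0.0694; V=5.833333+0.208333+-0.069444=5.9722
k=6 src: inc=-0.069444, refl=-0.069444·-0.500000=0.0347; V=6.041667+-0.069444+0.034722=6.0069
k=7 load: inc=0.034722, refl=0.034722·-0.333333=-0.0116; V=5.972222+0.034722+-0.011574=5.9954
k=8 src: inc=-0.011574, refl=-0.011574·-0.500000=0.0058; V=6.006944+-0.011574+0.005787=6.0012
k=9 load: inc=0.005787, refl=0.005787·-0.333333=-0.0019; V=5.995370+0.005787+-0.001929=5.9992
k=10 src: inc=-0.001929, refl=-0.001929·-0.500000=0.0010; V=6.001157+-0.001929+0.000965=6.0002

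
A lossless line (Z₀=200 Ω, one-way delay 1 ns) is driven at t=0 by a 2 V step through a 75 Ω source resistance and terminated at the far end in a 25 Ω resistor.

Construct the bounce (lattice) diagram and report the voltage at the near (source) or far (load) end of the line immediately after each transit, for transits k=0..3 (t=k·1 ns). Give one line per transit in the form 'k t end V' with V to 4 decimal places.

Γ_L=-0.777778, Γ_S=-0.454545; launch V₁=2·200/275=1.454545
k=0 src: V=1.4545
k=1 load: inc=1.454545, refl=1.454545·-0.777778=-1.1313; V=0.000000+1.454545+-1.131313=0.3232
k=2 src: inc=-1.131313, refl=-1.131313·-0.454545=0.5142; V=1.454545+-1.131313+0.514233=0.8375
k=3 load: inc=0.514233, refl=0.514233·-0.777778=-0.4000; V=0.323232+0.514233+-0.399959=0.4375

0 0 source 1.4545
1 1 load 0.3232
2 2 source 0.8375
3 3 load 0.4375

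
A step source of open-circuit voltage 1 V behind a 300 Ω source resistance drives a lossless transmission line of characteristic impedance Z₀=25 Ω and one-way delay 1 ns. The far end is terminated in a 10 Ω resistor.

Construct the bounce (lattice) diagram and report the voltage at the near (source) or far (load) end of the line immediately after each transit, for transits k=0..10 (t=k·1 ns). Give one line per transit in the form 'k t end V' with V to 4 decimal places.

0 0 source 0.0769
1 1 load 0.0440
2 2 source 0.0161
3 3 load 0.0280
4 4 source 0.0381
5 5 load 0.0338
6 6 source 0.0301
7 7 load 0.0317
8 8 source 0.0330
9 9 load 0.0325
10 10 source 0.0320

Γ_L=-0.428571, Γ_S=0.846154; launch V₁=1·25/325=0.076923
k=0 src: V=0.0769
k=1 load: inc=0.076923, refl=0.076923·-0.428571=-0.0330; V=0.000000+0.076923+-0.032967=0.0440
k=2 src: inc=-0.032967, refl=-0.032967·0.846154=-0.0279; V=0.076923+-0.032967+-0.027895=0.0161
k=3 load: inc=-0.027895, refl=-0.027895·-0.428571=0.0120; V=0.043956+-0.027895+0.011955=0.0280
k=4 src: inc=0.011955, refl=0.011955·0.846154=0.0101; V=0.016061+0.011955+0.010116=0.0381
k=5 load: inc=0.010116, refl=0.010116·-0.428571=-0.0043; V=0.028016+0.010116+-0.004335=0.0338
k=6 src: inc=-0.004335, refl=-0.004335·0.846154=-0.0037; V=0.038132+-0.004335+-0.003668=0.0301
k=7 load: inc=-0.003668, refl=-0.003668·-0.428571=0.0016; V=0.033796+-0.003668+0.001572=0.0317
k=8 src: inc=0.001572, refl=0.001572·0.846154=0.0013; V=0.030128+0.001572+0.001330=0.0330
k=9 load: inc=0.001330, refl=0.001330·-0.428571=-0.0006; V=0.031700+0.001330+-0.000570=0.0325
k=10 src: inc=-0.000570, refl=-0.000570·0.846154=-0.0005; V=0.033030+-0.000570+-0.000482=0.0320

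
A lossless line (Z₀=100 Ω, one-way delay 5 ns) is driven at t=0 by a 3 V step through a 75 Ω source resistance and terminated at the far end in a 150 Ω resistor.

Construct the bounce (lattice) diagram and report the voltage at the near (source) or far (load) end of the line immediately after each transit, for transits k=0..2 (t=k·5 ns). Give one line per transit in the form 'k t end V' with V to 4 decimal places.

0 0 source 1.7143
1 5 load 2.0571
2 10 source 2.0082

Γ_L=0.200000, Γ_S=-0.142857; launch V₁=3·100/175=1.714286
k=0 src: V=1.7143
k=1 load: inc=1.714286, refl=1.714286·0.200000=0.3429; V=0.000000+1.714286+0.342857=2.0571
k=2 src: inc=0.342857, refl=0.342857·-0.142857=-0.0490; V=1.714286+0.342857+-0.048980=2.0082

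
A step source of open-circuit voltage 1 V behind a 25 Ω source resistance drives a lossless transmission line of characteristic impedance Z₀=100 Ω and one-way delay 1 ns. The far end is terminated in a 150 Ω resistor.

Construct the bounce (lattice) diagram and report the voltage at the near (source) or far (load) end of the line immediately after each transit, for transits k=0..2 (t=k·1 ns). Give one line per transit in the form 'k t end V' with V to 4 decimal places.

0 0 source 0.8000
1 1 load 0.9600
2 2 source 0.8640

Γ_L=0.200000, Γ_S=-0.600000; launch V₁=1·100/125=0.800000
k=0 src: V=0.8000
k=1 load: inc=0.800000, refl=0.800000·0.200000=0.1600; V=0.000000+0.800000+0.160000=0.9600
k=2 src: inc=0.160000, refl=0.160000·-0.600000=-0.0960; V=0.800000+0.160000+-0.096000=0.8640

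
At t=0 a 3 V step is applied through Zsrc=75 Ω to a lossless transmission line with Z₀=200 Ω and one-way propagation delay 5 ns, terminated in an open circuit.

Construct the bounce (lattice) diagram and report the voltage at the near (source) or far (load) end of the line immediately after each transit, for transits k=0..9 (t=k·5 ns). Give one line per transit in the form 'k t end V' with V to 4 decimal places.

0 0 source 2.1818
1 5 load 4.3636
2 10 source 3.3719
3 15 load 2.3802
4 20 source 2.8310
5 25 load 3.2817
6 30 source 3.0768
7 35 load 2.8719
8 40 source 2.9651
9 45 load 3.0582

Γ_L=1.000000, Γ_S=-0.454545; launch V₁=3·200/275=2.181818
k=0 src: V=2.1818
k=1 load: inc=2.181818, refl=2.181818·1.000000=2.1818; V=0.000000+2.181818+2.181818=4.3636
k=2 src: inc=2.181818, refl=2.181818·-0.454545=-0.9917; V=2.181818+2.181818+-0.991736=3.3719
k=3 load: inc=-0.991736, refl=-0.991736·1.000000=-0.9917; V=4.363636+-0.991736+-0.991736=2.3802
k=4 src: inc=-0.991736, refl=-0.991736·-0.454545=0.4508; V=3.371901+-0.991736+0.450789=2.8310
k=5 load: inc=0.450789, refl=0.450789·1.000000=0.4508; V=2.380165+0.450789+0.450789=3.2817
k=6 src: inc=0.450789, refl=0.450789·-0.454545=-0.2049; V=2.830954+0.450789+-0.204904=3.0768
k=7 load: inc=-0.204904, refl=-0.204904·1.000000=-0.2049; V=3.281743+-0.204904+-0.204904=2.8719
k=8 src: inc=-0.204904, refl=-0.204904·-0.454545=0.0931; V=3.076839+-0.204904+0.093138=2.9651
k=9 load: inc=0.093138, refl=0.093138·1.000000=0.0931; V=2.871935+0.093138+0.093138=3.0582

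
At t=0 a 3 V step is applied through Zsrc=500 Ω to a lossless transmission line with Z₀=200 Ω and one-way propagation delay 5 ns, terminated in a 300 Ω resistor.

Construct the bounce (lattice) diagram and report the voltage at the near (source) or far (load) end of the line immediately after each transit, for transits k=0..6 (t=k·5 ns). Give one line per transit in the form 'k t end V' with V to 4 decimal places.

Γ_L=0.200000, Γ_S=0.428571; launch V₁=3·200/700=0.857143
k=0 src: V=0.8571
k=1 load: inc=0.857143, refl=0.857143·0.200000=0.1714; V=0.000000+0.857143+0.171429=1.0286
k=2 src: inc=0.171429, refl=0.171429·0.428571=0.0735; V=0.857143+0.171429+0.073469=1.1020
k=3 load: inc=0.073469, refl=0.073469·0.200000=0.0147; V=1.028571+0.073469+0.014694=1.1167
k=4 src: inc=0.014694, refl=0.014694·0.428571=0.0063; V=1.102041+0.014694+0.006297=1.1230
k=5 load: inc=0.006297, refl=0.006297·0.200000=0.0013; V=1.116735+0.006297+0.001259=1.1243
k=6 src: inc=0.001259, refl=0.001259·0.428571=0.0005; V=1.123032+0.001259+0.000540=1.1248

0 0 source 0.8571
1 5 load 1.0286
2 10 source 1.1020
3 15 load 1.1167
4 20 source 1.1230
5 25 load 1.1243
6 30 source 1.1248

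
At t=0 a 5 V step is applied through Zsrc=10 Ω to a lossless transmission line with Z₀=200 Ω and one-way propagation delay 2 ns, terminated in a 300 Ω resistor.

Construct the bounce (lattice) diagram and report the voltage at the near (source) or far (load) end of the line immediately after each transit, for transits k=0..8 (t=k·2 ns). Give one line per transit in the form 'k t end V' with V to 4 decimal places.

Γ_L=0.200000, Γ_S=-0.904762; launch V₁=5·200/210=4.761905
k=0 src: V=4.7619
k=1 load: inc=4.761905, refl=4.761905·0.200000=0.9524; V=0.000000+4.761905+0.952381=5.7143
k=2 src: inc=0.952381, refl=0.952381·-0.904762=-0.8617; V=4.761905+0.952381+-0.861678=4.8526
k=3 load: inc=-0.861678, refl=-0.861678·0.200000=-0.1723; V=5.714286+-0.861678+-0.172336=4.6803
k=4 src: inc=-0.172336, refl=-0.172336·-0.904762=0.1559; V=4.852608+-0.172336+0.155923=4.8362
k=5 load: inc=0.155923, refl=0.155923·0.200000=0.0312; V=4.680272+0.155923+0.031185=4.8674
k=6 src: inc=0.031185, refl=0.031185·-0.904762=-0.0282; V=4.836195+0.031185+-0.028215=4.8392
k=7 load: inc=-0.028215, refl=-0.028215·0.200000=-0.0056; V=4.867379+-0.028215+-0.005643=4.8335
k=8 src: inc=-0.005643, refl=-0.005643·-0.904762=0.0051; V=4.839165+-0.005643+0.005105=4.8386

0 0 source 4.7619
1 2 load 5.7143
2 4 source 4.8526
3 6 load 4.6803
4 8 source 4.8362
5 10 load 4.8674
6 12 source 4.8392
7 14 load 4.8335
8 16 source 4.8386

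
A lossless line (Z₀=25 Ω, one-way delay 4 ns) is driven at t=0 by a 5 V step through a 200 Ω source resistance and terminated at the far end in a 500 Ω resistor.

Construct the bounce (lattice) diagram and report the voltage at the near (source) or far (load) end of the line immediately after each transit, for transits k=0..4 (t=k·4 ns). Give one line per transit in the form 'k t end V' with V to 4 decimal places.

0 0 source 0.5556
1 4 load 1.0582
2 8 source 1.4491
3 12 load 1.8029
4 16 source 2.0780

Γ_L=0.904762, Γ_S=0.777778; launch V₁=5·25/225=0.555556
k=0 src: V=0.5556
k=1 load: inc=0.555556, refl=0.555556·0.904762=0.5026; V=0.000000+0.555556+0.502646=1.0582
k=2 src: inc=0.502646, refl=0.502646·0.777778=0.3909; V=0.555556+0.502646+0.390947=1.4491
k=3 load: inc=0.390947, refl=0.390947·0.904762=0.3537; V=1.058201+0.390947+0.353714=1.8029
k=4 src: inc=0.353714, refl=0.353714·0.777778=0.2751; V=1.449148+0.353714+0.275111=2.0780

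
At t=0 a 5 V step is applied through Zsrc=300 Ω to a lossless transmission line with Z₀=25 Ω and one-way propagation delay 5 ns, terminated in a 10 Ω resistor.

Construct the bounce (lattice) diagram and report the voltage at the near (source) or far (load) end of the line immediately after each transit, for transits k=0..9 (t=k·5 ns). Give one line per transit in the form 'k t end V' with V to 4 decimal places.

Γ_L=-0.428571, Γ_S=0.846154; launch V₁=5·25/325=0.384615
k=0 src: V=0.3846
k=1 load: inc=0.384615, refl=0.384615·-0.428571=-0.1648; V=0.000000+0.384615+-0.164835=0.2198
k=2 src: inc=-0.164835, refl=-0.164835·0.846154=-0.1395; V=0.384615+-0.164835+-0.139476=0.0803
k=3 load: inc=-0.139476, refl=-0.139476·-0.428571=0.0598; V=0.219780+-0.139476+0.059775=0.1401
k=4 src: inc=0.059775, refl=0.059775·0.846154=0.0506; V=0.080304+0.059775+0.050579=0.1907
k=5 load: inc=0.050579, refl=0.050579·-0.428571=-0.0217; V=0.140080+0.050579+-0.021677=0.1690
k=6 src: inc=-0.021677, refl=-0.021677·0.846154=-0.0183; V=0.190659+-0.021677+-0.018342=0.1506
k=7 load: inc=-0.018342, refl=-0.018342·-0.428571=0.0079; V=0.168982+-0.018342+0.007861=0.1585
k=8 src: inc=0.007861, refl=0.007861·0.846154=0.0067; V=0.150640+0.007861+0.006651=0.1652
k=9 load: inc=0.006651, refl=0.006651·-0.428571=-0.0029; V=0.158501+0.006651+-0.002851=0.1623

0 0 source 0.3846
1 5 load 0.2198
2 10 source 0.0803
3 15 load 0.1401
4 20 source 0.1907
5 25 load 0.1690
6 30 source 0.1506
7 35 load 0.1585
8 40 source 0.1652
9 45 load 0.1623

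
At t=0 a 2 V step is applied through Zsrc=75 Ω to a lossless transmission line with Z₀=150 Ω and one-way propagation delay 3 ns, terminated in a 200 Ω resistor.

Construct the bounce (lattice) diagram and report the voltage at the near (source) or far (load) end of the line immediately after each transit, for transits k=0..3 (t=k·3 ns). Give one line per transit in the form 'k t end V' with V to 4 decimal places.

0 0 source 1.3333
1 3 load 1.5238
2 6 source 1.4603
3 9 load 1.4512

Γ_L=0.142857, Γ_S=-0.333333; launch V₁=2·150/225=1.333333
k=0 src: V=1.3333
k=1 load: inc=1.333333, refl=1.333333·0.142857=0.1905; V=0.000000+1.333333+0.190476=1.5238
k=2 src: inc=0.190476, refl=0.190476·-0.333333=-0.0635; V=1.333333+0.190476+-0.063492=1.4603
k=3 load: inc=-0.063492, refl=-0.063492·0.142857=-0.0091; V=1.523810+-0.063492+-0.009070=1.4512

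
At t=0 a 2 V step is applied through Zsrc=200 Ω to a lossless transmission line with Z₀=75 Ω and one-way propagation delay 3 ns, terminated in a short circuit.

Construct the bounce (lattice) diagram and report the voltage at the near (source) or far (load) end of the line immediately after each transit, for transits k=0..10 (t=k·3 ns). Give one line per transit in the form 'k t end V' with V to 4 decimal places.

0 0 source 0.5455
1 3 load 0.0000
2 6 source -0.2479
3 9 load 0.0000
4 12 source 0.1127
5 15 load 0.0000
6 18 source -0.0512
7 21 load 0.0000
8 24 source 0.0233
9 27 load 0.0000
10 30 source -0.0106

Γ_L=-1.000000, Γ_S=0.454545; launch V₁=2·75/275=0.545455
k=0 src: V=0.5455
k=1 load: inc=0.545455, refl=0.545455·-1.000000=-0.5455; V=0.000000+0.545455+-0.545455=0.0000
k=2 src: inc=-0.545455, refl=-0.545455·0.454545=-0.2479; V=0.545455+-0.545455+-0.247934=-0.2479
k=3 load: inc=-0.247934, refl=-0.247934·-1.000000=0.2479; V=0.000000+-0.247934+0.247934=0.0000
k=4 src: inc=0.247934, refl=0.247934·0.454545=0.1127; V=-0.247934+0.247934+0.112697=0.1127
k=5 load: inc=0.112697, refl=0.112697·-1.000000=-0.1127; V=0.000000+0.112697+-0.112697=0.0000
k=6 src: inc=-0.112697, refl=-0.112697·0.454545=-0.0512; V=0.112697+-0.112697+-0.051226=-0.0512
k=7 load: inc=-0.051226, refl=-0.051226·-1.000000=0.0512; V=0.000000+-0.051226+0.051226=0.0000
k=8 src: inc=0.051226, refl=0.051226·0.454545=0.0233; V=-0.051226+0.051226+0.023285=0.0233
k=9 load: inc=0.023285, refl=0.023285·-1.000000=-0.0233; V=0.000000+0.023285+-0.023285=0.0000
k=10 src: inc=-0.023285, refl=-0.023285·0.454545=-0.0106; V=0.023285+-0.023285+-0.010584=-0.0106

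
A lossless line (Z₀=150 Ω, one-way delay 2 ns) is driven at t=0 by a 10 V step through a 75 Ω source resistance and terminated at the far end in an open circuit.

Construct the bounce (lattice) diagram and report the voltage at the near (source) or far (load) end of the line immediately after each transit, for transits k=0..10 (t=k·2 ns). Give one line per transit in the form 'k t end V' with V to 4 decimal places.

Γ_L=1.000000, Γ_S=-0.333333; launch V₁=10·150/225=6.666667
k=0 src: V=6.6667
k=1 load: inc=6.666667, refl=6.666667·1.000000=6.6667; V=0.000000+6.666667+6.666667=13.3333
k=2 src: inc=6.666667, refl=6.666667·-0.333333=-2.2222; V=6.666667+6.666667+-2.222222=11.1111
k=3 load: inc=-2.222222, refl=-2.222222·1.000000=-2.2222; V=13.333333+-2.222222+-2.222222=8.8889
k=4 src: inc=-2.222222, refl=-2.222222·-0.333333=0.7407; V=11.111111+-2.222222+0.740741=9.6296
k=5 load: inc=0.740741, refl=0.740741·1.000000=0.7407; V=8.888889+0.740741+0.740741=10.3704
k=6 src: inc=0.740741, refl=0.740741·-0.333333=-0.2469; V=9.629630+0.740741+-0.246914=10.1235
k=7 load: inc=-0.246914, refl=-0.246914·1.000000=-0.2469; V=10.370370+-0.246914+-0.246914=9.8765
k=8 src: inc=-0.246914, refl=-0.246914·-0.333333=0.0823; V=10.123457+-0.246914+0.082305=9.9588
k=9 load: inc=0.082305, refl=0.082305·1.000000=0.0823; V=9.876543+0.082305+0.082305=10.0412
k=10 src: inc=0.082305, refl=0.082305·-0.333333=-0.0274; V=9.958848+0.082305+-0.027435=10.0137

0 0 source 6.6667
1 2 load 13.3333
2 4 source 11.1111
3 6 load 8.8889
4 8 source 9.6296
5 10 load 10.3704
6 12 source 10.1235
7 14 load 9.8765
8 16 source 9.9588
9 18 load 10.0412
10 20 source 10.0137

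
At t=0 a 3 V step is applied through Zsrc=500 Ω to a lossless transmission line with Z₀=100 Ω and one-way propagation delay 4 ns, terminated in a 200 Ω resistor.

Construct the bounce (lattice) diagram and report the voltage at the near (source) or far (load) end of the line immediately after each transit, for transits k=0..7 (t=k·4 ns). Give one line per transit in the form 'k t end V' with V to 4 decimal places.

0 0 source 0.5000
1 4 load 0.6667
2 8 source 0.7778
3 12 load 0.8148
4 16 source 0.8395
5 20 load 0.8477
6 24 source 0.8532
7 28 load 0.8551

Γ_L=0.333333, Γ_S=0.666667; launch V₁=3·100/600=0.500000
k=0 src: V=0.5000
k=1 load: inc=0.500000, refl=0.500000·0.333333=0.1667; V=0.000000+0.500000+0.166667=0.6667
k=2 src: inc=0.166667, refl=0.166667·0.666667=0.1111; V=0.500000+0.166667+0.111111=0.7778
k=3 load: inc=0.111111, refl=0.111111·0.333333=0.0370; V=0.666667+0.111111+0.037037=0.8148
k=4 src: inc=0.037037, refl=0.037037·0.666667=0.0247; V=0.777778+0.037037+0.024691=0.8395
k=5 load: inc=0.024691, refl=0.024691·0.333333=0.0082; V=0.814815+0.024691+0.008230=0.8477
k=6 src: inc=0.008230, refl=0.008230·0.666667=0.0055; V=0.839506+0.008230+0.005487=0.8532
k=7 load: inc=0.005487, refl=0.005487·0.333333=0.0018; V=0.847737+0.005487+0.001829=0.8551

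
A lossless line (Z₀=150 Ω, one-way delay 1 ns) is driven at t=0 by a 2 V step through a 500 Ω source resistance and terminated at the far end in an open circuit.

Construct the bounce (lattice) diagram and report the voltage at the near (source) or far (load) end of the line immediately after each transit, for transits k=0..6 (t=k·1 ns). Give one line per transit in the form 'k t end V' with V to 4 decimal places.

Γ_L=1.000000, Γ_S=0.538462; launch V₁=2·150/650=0.461538
k=0 src: V=0.4615
k=1 load: inc=0.461538, refl=0.461538·1.000000=0.4615; V=0.000000+0.461538+0.461538=0.9231
k=2 src: inc=0.461538, refl=0.461538·0.538462=0.2485; V=0.461538+0.461538+0.248521=1.1716
k=3 load: inc=0.248521, refl=0.248521·1.000000=0.2485; V=0.923077+0.248521+0.248521=1.4201
k=4 src: inc=0.248521, refl=0.248521·0.538462=0.1338; V=1.171598+0.248521+0.133819=1.5539
k=5 load: inc=0.133819, refl=0.133819·1.000000=0.1338; V=1.420118+0.133819+0.133819=1.6878
k=6 src: inc=0.133819, refl=0.133819·0.538462=0.0721; V=1.553937+0.133819+0.072056=1.7598

0 0 source 0.4615
1 1 load 0.9231
2 2 source 1.1716
3 3 load 1.4201
4 4 source 1.5539
5 5 load 1.6878
6 6 source 1.7598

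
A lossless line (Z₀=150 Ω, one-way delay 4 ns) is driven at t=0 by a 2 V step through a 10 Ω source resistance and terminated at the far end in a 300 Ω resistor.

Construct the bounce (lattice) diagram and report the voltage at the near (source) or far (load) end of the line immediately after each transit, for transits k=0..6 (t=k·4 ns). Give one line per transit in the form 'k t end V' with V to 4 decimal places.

Γ_L=0.333333, Γ_S=-0.875000; launch V₁=2·150/160=1.875000
k=0 src: V=1.8750
k=1 load: inc=1.875000, refl=1.875000·0.333333=0.6250; V=0.000000+1.875000+0.625000=2.5000
k=2 src: inc=0.625000, refl=0.625000·-0.875000=-0.5469; V=1.875000+0.625000+-0.546875=1.9531
k=3 load: inc=-0.546875, refl=-0.546875·0.333333=-0.1823; V=2.500000+-0.546875+-0.182292=1.7708
k=4 src: inc=-0.182292, refl=-0.182292·-0.875000=0.1595; V=1.953125+-0.182292+0.159505=1.9303
k=5 load: inc=0.159505, refl=0.159505·0.333333=0.0532; V=1.770833+0.159505+0.053168=1.9835
k=6 src: inc=0.053168, refl=0.053168·-0.875000=-0.0465; V=1.930339+0.053168+-0.046522=1.9370

0 0 source 1.8750
1 4 load 2.5000
2 8 source 1.9531
3 12 load 1.7708
4 16 source 1.9303
5 20 load 1.9835
6 24 source 1.9370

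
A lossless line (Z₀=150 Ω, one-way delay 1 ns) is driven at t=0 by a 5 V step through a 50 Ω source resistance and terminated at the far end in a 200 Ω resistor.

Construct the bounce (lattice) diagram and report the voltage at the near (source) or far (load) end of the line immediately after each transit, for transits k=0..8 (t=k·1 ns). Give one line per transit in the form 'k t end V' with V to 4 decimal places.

0 0 source 3.7500
1 1 load 4.2857
2 2 source 4.0179
3 3 load 3.9796
4 4 source 3.9987
5 5 load 4.0015
6 6 source 4.0001
7 7 load 3.9999
8 8 source 4.0000

Γ_L=0.142857, Γ_S=-0.500000; launch V₁=5·150/200=3.750000
k=0 src: V=3.7500
k=1 load: inc=3.750000, refl=3.750000·0.142857=0.5357; V=0.000000+3.750000+0.535714=4.2857
k=2 src: inc=0.535714, refl=0.535714·-0.500000=-0.2679; V=3.750000+0.535714+-0.267857=4.0179
k=3 load: inc=-0.267857, refl=-0.267857·0.142857=-0.0383; V=4.285714+-0.267857+-0.038265=3.9796
k=4 src: inc=-0.038265, refl=-0.038265·-0.500000=0.0191; V=4.017857+-0.038265+0.019133=3.9987
k=5 load: inc=0.019133, refl=0.019133·0.142857=0.0027; V=3.979592+0.019133+0.002733=4.0015
k=6 src: inc=0.002733, refl=0.002733·-0.500000=-0.0014; V=3.998724+0.002733+-0.001367=4.0001
k=7 load: inc=-0.001367, refl=-0.001367·0.142857=-0.0002; V=4.001458+-0.001367+-0.000195=3.9999
k=8 src: inc=-0.000195, refl=-0.000195·-0.500000=0.0001; V=4.000091+-0.000195+0.000098=4.0000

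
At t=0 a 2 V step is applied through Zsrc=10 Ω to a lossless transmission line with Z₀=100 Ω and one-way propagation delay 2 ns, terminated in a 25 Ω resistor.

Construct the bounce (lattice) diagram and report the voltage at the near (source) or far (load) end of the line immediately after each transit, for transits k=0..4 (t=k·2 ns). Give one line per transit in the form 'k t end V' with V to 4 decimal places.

Γ_L=-0.600000, Γ_S=-0.818182; launch V₁=2·100/110=1.818182
k=0 src: V=1.8182
k=1 load: inc=1.818182, refl=1.818182·-0.600000=-1.0909; V=0.000000+1.818182+-1.090909=0.7273
k=2 src: inc=-1.090909, refl=-1.090909·-0.818182=0.8926; V=1.818182+-1.090909+0.892562=1.6198
k=3 load: inc=0.892562, refl=0.892562·-0.600000=-0.5355; V=0.727273+0.892562+-0.535537=1.0843
k=4 src: inc=-0.535537, refl=-0.535537·-0.818182=0.4382; V=1.619835+-0.535537+0.438167=1.5225

0 0 source 1.8182
1 2 load 0.7273
2 4 source 1.6198
3 6 load 1.0843
4 8 source 1.5225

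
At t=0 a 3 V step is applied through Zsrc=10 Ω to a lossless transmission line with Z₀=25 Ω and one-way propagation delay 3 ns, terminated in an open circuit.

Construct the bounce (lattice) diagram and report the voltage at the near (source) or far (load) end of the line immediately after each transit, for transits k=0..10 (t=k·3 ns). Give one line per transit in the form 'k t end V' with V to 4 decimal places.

Γ_L=1.000000, Γ_S=-0.428571; launch V₁=3·25/35=2.142857
k=0 src: V=2.1429
k=1 load: inc=2.142857, refl=2.142857·1.000000=2.1429; V=0.000000+2.142857+2.142857=4.2857
k=2 src: inc=2.142857, refl=2.142857·-0.428571=-0.9184; V=2.142857+2.142857+-0.918367=3.3673
k=3 load: inc=-0.918367, refl=-0.918367·1.000000=-0.9184; V=4.285714+-0.918367+-0.918367=2.4490
k=4 src: inc=-0.918367, refl=-0.918367·-0.428571=0.3936; V=3.367347+-0.918367+0.393586=2.8426
k=5 load: inc=0.393586, refl=0.393586·1.000000=0.3936; V=2.448980+0.393586+0.393586=3.2362
k=6 src: inc=0.393586, refl=0.393586·-0.428571=-0.1687; V=2.842566+0.393586+-0.168680=3.0675
k=7 load: inc=-0.168680, refl=-0.168680·1.000000=-0.1687; V=3.236152+-0.168680+-0.168680=2.8988
k=8 src: inc=-0.168680, refl=-0.168680·-0.428571=0.0723; V=3.067472+-0.168680+0.072291=2.9711
k=9 load: inc=0.072291, refl=0.072291·1.000000=0.0723; V=2.898792+0.072291+0.072291=3.0434
k=10 src: inc=0.072291, refl=0.072291·-0.428571=-0.0310; V=2.971083+0.072291+-0.030982=3.0124

0 0 source 2.1429
1 3 load 4.2857
2 6 source 3.3673
3 9 load 2.4490
4 12 source 2.8426
5 15 load 3.2362
6 18 source 3.0675
7 21 load 2.8988
8 24 source 2.9711
9 27 load 3.0434
10 30 source 3.0124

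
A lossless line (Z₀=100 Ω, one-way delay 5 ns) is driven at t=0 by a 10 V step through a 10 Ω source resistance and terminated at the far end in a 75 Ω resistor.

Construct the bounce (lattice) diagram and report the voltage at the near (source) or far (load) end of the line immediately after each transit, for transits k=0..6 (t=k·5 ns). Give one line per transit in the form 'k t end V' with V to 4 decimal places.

0 0 source 9.0909
1 5 load 7.7922
2 10 source 8.8548
3 15 load 8.7030
4 20 source 8.8272
5 25 load 8.8094
6 30 source 8.8240

Γ_L=-0.142857, Γ_S=-0.818182; launch V₁=10·100/110=9.090909
k=0 src: V=9.0909
k=1 load: inc=9.090909, refl=9.090909·-0.142857=-1.2987; V=0.000000+9.090909+-1.298701=7.7922
k=2 src: inc=-1.298701, refl=-1.298701·-0.818182=1.0626; V=9.090909+-1.298701+1.062574=8.8548
k=3 load: inc=1.062574, refl=1.062574·-0.142857=-0.1518; V=7.792208+1.062574+-0.151796=8.7030
k=4 src: inc=-0.151796, refl=-0.151796·-0.818182=0.1242; V=8.854782+-0.151796+0.124197=8.8272
k=5 load: inc=0.124197, refl=0.124197·-0.142857=-0.0177; V=8.702985+0.124197+-0.017742=8.8094
k=6 src: inc=-0.017742, refl=-0.017742·-0.818182=0.0145; V=8.827182+-0.017742+0.014517=8.8240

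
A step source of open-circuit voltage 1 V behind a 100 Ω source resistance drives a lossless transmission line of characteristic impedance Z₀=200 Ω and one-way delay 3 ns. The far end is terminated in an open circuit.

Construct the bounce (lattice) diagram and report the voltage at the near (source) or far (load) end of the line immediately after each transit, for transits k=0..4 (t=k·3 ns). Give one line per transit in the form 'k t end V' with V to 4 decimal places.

Γ_L=1.000000, Γ_S=-0.333333; launch V₁=1·200/300=0.666667
k=0 src: V=0.6667
k=1 load: inc=0.666667, refl=0.666667·1.000000=0.6667; V=0.000000+0.666667+0.666667=1.3333
k=2 src: inc=0.666667, refl=0.666667·-0.333333=-0.2222; V=0.666667+0.666667+-0.222222=1.1111
k=3 load: inc=-0.222222, refl=-0.222222·1.000000=-0.2222; V=1.333333+-0.222222+-0.222222=0.8889
k=4 src: inc=-0.222222, refl=-0.222222·-0.333333=0.0741; V=1.111111+-0.222222+0.074074=0.9630

0 0 source 0.6667
1 3 load 1.3333
2 6 source 1.1111
3 9 load 0.8889
4 12 source 0.9630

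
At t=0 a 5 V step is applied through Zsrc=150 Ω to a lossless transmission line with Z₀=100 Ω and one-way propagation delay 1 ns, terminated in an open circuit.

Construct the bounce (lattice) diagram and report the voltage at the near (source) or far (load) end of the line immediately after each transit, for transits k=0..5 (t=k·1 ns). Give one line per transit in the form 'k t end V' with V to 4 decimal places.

Γ_L=1.000000, Γ_S=0.200000; launch V₁=5·100/250=2.000000
k=0 src: V=2.0000
k=1 load: inc=2.000000, refl=2.000000·1.000000=2.0000; V=0.000000+2.000000+2.000000=4.0000
k=2 src: inc=2.000000, refl=2.000000·0.200000=0.4000; V=2.000000+2.000000+0.400000=4.4000
k=3 load: inc=0.400000, refl=0.400000·1.000000=0.4000; V=4.000000+0.400000+0.400000=4.8000
k=4 src: inc=0.400000, refl=0.400000·0.200000=0.0800; V=4.400000+0.400000+0.080000=4.8800
k=5 load: inc=0.080000, refl=0.080000·1.000000=0.0800; V=4.800000+0.080000+0.080000=4.9600

0 0 source 2.0000
1 1 load 4.0000
2 2 source 4.4000
3 3 load 4.8000
4 4 source 4.8800
5 5 load 4.9600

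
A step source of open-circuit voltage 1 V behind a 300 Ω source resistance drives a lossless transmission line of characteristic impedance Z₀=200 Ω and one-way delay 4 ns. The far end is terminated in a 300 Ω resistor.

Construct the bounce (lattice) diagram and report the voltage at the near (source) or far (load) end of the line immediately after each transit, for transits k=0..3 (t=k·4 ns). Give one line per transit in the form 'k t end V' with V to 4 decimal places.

0 0 source 0.4000
1 4 load 0.4800
2 8 source 0.4960
3 12 load 0.4992

Γ_L=0.200000, Γ_S=0.200000; launch V₁=1·200/500=0.400000
k=0 src: V=0.4000
k=1 load: inc=0.400000, refl=0.400000·0.200000=0.0800; V=0.000000+0.400000+0.080000=0.4800
k=2 src: inc=0.080000, refl=0.080000·0.200000=0.0160; V=0.400000+0.080000+0.016000=0.4960
k=3 load: inc=0.016000, refl=0.016000·0.200000=0.0032; V=0.480000+0.016000+0.003200=0.4992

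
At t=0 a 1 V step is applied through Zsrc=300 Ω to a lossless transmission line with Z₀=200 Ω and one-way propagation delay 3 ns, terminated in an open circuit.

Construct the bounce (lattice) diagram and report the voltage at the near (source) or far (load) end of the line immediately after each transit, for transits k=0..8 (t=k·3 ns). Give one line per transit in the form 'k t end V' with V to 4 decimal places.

0 0 source 0.4000
1 3 load 0.8000
2 6 source 0.8800
3 9 load 0.9600
4 12 source 0.9760
5 15 load 0.9920
6 18 source 0.9952
7 21 load 0.9984
8 24 source 0.9990

Γ_L=1.000000, Γ_S=0.200000; launch V₁=1·200/500=0.400000
k=0 src: V=0.4000
k=1 load: inc=0.400000, refl=0.400000·1.000000=0.4000; V=0.000000+0.400000+0.400000=0.8000
k=2 src: inc=0.400000, refl=0.400000·0.200000=0.0800; V=0.400000+0.400000+0.080000=0.8800
k=3 load: inc=0.080000, refl=0.080000·1.000000=0.0800; V=0.800000+0.080000+0.080000=0.9600
k=4 src: inc=0.080000, refl=0.080000·0.200000=0.0160; V=0.880000+0.080000+0.016000=0.9760
k=5 load: inc=0.016000, refl=0.016000·1.000000=0.0160; V=0.960000+0.016000+0.016000=0.9920
k=6 src: inc=0.016000, refl=0.016000·0.200000=0.0032; V=0.976000+0.016000+0.003200=0.9952
k=7 load: inc=0.003200, refl=0.003200·1.000000=0.0032; V=0.992000+0.003200+0.003200=0.9984
k=8 src: inc=0.003200, refl=0.003200·0.200000=0.0006; V=0.995200+0.003200+0.000640=0.9990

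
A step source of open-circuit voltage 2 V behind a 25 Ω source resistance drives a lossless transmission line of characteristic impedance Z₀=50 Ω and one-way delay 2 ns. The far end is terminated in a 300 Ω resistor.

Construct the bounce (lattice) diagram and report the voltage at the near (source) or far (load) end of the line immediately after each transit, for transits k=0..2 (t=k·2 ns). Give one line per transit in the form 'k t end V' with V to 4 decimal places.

0 0 source 1.3333
1 2 load 2.2857
2 4 source 1.9683

Γ_L=0.714286, Γ_S=-0.333333; launch V₁=2·50/75=1.333333
k=0 src: V=1.3333
k=1 load: inc=1.333333, refl=1.333333·0.714286=0.9524; V=0.000000+1.333333+0.952381=2.2857
k=2 src: inc=0.952381, refl=0.952381·-0.333333=-0.3175; V=1.333333+0.952381+-0.317460=1.9683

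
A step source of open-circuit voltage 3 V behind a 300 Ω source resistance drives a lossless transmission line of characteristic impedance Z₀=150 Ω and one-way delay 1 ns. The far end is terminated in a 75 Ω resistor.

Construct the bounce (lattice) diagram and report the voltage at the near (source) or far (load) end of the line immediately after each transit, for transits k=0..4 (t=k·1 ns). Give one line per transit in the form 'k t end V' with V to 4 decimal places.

Γ_L=-0.333333, Γ_S=0.333333; launch V₁=3·150/450=1.000000
k=0 src: V=1.0000
k=1 load: inc=1.000000, refl=1.000000·-0.333333=-0.3333; V=0.000000+1.000000+-0.333333=0.6667
k=2 src: inc=-0.333333, refl=-0.333333·0.333333=-0.1111; V=1.000000+-0.333333+-0.111111=0.5556
k=3 load: inc=-0.111111, refl=-0.111111·-0.333333=0.0370; V=0.666667+-0.111111+0.037037=0.5926
k=4 src: inc=0.037037, refl=0.037037·0.333333=0.0123; V=0.555556+0.037037+0.012346=0.6049

0 0 source 1.0000
1 1 load 0.6667
2 2 source 0.5556
3 3 load 0.5926
4 4 source 0.6049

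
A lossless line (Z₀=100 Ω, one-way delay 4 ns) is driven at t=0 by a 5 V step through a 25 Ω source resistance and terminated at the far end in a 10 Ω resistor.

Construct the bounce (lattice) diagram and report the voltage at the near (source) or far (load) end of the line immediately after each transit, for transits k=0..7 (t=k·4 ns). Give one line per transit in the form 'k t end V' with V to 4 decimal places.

Γ_L=-0.818182, Γ_S=-0.600000; launch V₁=5·100/125=4.000000
k=0 src: V=4.0000
k=1 load: inc=4.000000, refl=4.000000·-0.818182=-3.2727; V=0.000000+4.000000+-3.272727=0.7273
k=2 src: inc=-3.272727, refl=-3.272727·-0.600000=1.9636; V=4.000000+-3.272727+1.963636=2.6909
k=3 load: inc=1.963636, refl=1.963636·-0.818182=-1.6066; V=0.727273+1.963636+-1.606612=1.0843
k=4 src: inc=-1.606612, refl=-1.606612·-0.600000=0.9640; V=2.690909+-1.606612+0.963967=2.0483
k=5 load: inc=0.963967, refl=0.963967·-0.818182=-0.7887; V=1.084298+0.963967+-0.788700=1.2596
k=6 src: inc=-0.788700, refl=-0.788700·-0.600000=0.4732; V=2.048264+-0.788700+0.473220=1.7328
k=7 load: inc=0.473220, refl=0.473220·-0.818182=-0.3872; V=1.259564+0.473220+-0.387180=1.3456

0 0 source 4.0000
1 4 load 0.7273
2 8 source 2.6909
3 12 load 1.0843
4 16 source 2.0483
5 20 load 1.2596
6 24 source 1.7328
7 28 load 1.3456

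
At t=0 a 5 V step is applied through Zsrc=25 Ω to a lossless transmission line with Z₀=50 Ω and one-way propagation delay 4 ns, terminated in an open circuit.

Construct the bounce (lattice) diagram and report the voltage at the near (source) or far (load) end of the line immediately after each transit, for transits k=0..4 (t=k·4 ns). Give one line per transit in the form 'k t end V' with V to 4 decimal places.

Γ_L=1.000000, Γ_S=-0.333333; launch V₁=5·50/75=3.333333
k=0 src: V=3.3333
k=1 load: inc=3.333333, refl=3.333333·1.000000=3.3333; V=0.000000+3.333333+3.333333=6.6667
k=2 src: inc=3.333333, refl=3.333333·-0.333333=-1.1111; V=3.333333+3.333333+-1.111111=5.5556
k=3 load: inc=-1.111111, refl=-1.111111·1.000000=-1.1111; V=6.666667+-1.111111+-1.111111=4.4444
k=4 src: inc=-1.111111, refl=-1.111111·-0.333333=0.3704; V=5.555556+-1.111111+0.370370=4.8148

0 0 source 3.3333
1 4 load 6.6667
2 8 source 5.5556
3 12 load 4.4444
4 16 source 4.8148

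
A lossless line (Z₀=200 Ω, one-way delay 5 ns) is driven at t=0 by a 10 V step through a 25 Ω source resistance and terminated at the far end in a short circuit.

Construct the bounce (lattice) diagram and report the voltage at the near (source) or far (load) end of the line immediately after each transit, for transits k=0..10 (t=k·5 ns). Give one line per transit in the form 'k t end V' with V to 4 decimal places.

Γ_L=-1.000000, Γ_S=-0.777778; launch V₁=10·200/225=8.888889
k=0 src: V=8.8889
k=1 load: inc=8.888889, refl=8.888889·-1.000000=-8.8889; V=0.000000+8.888889+-8.888889=0.0000
k=2 src: inc=-8.888889, refl=-8.888889·-0.777778=6.9136; V=8.888889+-8.888889+6.913580=6.9136
k=3 load: inc=6.913580, refl=6.913580·-1.000000=-6.9136; V=0.000000+6.913580+-6.913580=0.0000
k=4 src: inc=-6.913580, refl=-6.913580·-0.777778=5.3772; V=6.913580+-6.913580+5.377229=5.3772
k=5 load: inc=5.377229, refl=5.377229·-1.000000=-5.3772; V=0.000000+5.377229+-5.377229=0.0000
k=6 src: inc=-5.377229, refl=-5.377229·-0.777778=4.1823; V=5.377229+-5.377229+4.182289=4.1823
k=7 load: inc=4.182289, refl=4.182289·-1.000000=-4.1823; V=0.000000+4.182289+-4.182289=0.0000
k=8 src: inc=-4.182289, refl=-4.182289·-0.777778=3.2529; V=4.182289+-4.182289+3.252892=3.2529
k=9 load: inc=3.252892, refl=3.252892·-1.000000=-3.2529; V=0.000000+3.252892+-3.252892=0.0000
k=10 src: inc=-3.252892, refl=-3.252892·-0.777778=2.5300; V=3.252892+-3.252892+2.530027=2.5300

0 0 source 8.8889
1 5 load 0.0000
2 10 source 6.9136
3 15 load 0.0000
4 20 source 5.3772
5 25 load 0.0000
6 30 source 4.1823
7 35 load 0.0000
8 40 source 3.2529
9 45 load 0.0000
10 50 source 2.5300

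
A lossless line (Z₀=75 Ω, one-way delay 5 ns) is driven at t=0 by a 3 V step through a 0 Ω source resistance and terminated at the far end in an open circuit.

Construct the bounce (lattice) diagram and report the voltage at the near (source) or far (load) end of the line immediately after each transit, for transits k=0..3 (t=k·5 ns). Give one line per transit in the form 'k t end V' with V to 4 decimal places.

Γ_L=1.000000, Γ_S=-1.000000; launch V₁=3·75/75=3.000000
k=0 src: V=3.0000
k=1 load: inc=3.000000, refl=3.000000·1.000000=3.0000; V=0.000000+3.000000+3.000000=6.0000
k=2 src: inc=3.000000, refl=3.000000·-1.000000=-3.0000; V=3.000000+3.000000+-3.000000=3.0000
k=3 load: inc=-3.000000, refl=-3.000000·1.000000=-3.0000; V=6.000000+-3.000000+-3.000000=0.0000

0 0 source 3.0000
1 5 load 6.0000
2 10 source 3.0000
3 15 load 0.0000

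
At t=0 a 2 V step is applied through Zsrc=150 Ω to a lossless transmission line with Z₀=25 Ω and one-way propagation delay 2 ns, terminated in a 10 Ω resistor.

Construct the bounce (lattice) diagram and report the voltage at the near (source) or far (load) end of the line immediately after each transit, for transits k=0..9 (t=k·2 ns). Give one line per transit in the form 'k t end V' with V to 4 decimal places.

0 0 source 0.2857
1 2 load 0.1633
2 4 source 0.0758
3 6 load 0.1133
4 8 source 0.1401
5 10 load 0.1286
6 12 source 0.1204
7 14 load 0.1239
8 16 source 0.1264
9 18 load 0.1253

Γ_L=-0.428571, Γ_S=0.714286; launch V₁=2·25/175=0.285714
k=0 src: V=0.2857
k=1 load: inc=0.285714, refl=0.285714·-0.428571=-0.1224; V=0.000000+0.285714+-0.122449=0.1633
k=2 src: inc=-0.122449, refl=-0.122449·0.714286=-0.0875; V=0.285714+-0.122449+-0.087464=0.0758
k=3 load: inc=-0.087464, refl=-0.087464·-0.428571=0.0375; V=0.163265+-0.087464+0.037484=0.1133
k=4 src: inc=0.037484, refl=0.037484·0.714286=0.0268; V=0.075802+0.037484+0.026775=0.1401
k=5 load: inc=0.026775, refl=0.026775·-0.428571=-0.0115; V=0.113286+0.026775+-0.011475=0.1286
k=6 src: inc=-0.011475, refl=-0.011475·0.714286=-0.0082; V=0.140061+-0.011475+-0.008196=0.1204
k=7 load: inc=-0.008196, refl=-0.008196·-0.428571=0.0035; V=0.128586+-0.008196+0.003513=0.1239
k=8 src: inc=0.003513, refl=0.003513·0.714286=0.0025; V=0.120390+0.003513+0.002509=0.1264
k=9 load: inc=0.002509, refl=0.002509·-0.428571=-0.0011; V=0.123902+0.002509+-0.001075=0.1253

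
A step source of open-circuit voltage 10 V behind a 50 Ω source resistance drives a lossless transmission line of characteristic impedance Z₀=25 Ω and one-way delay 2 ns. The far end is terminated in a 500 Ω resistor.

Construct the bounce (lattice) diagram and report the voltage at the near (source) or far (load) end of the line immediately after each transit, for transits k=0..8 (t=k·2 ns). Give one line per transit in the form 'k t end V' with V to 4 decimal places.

Γ_L=0.904762, Γ_S=0.333333; launch V₁=10·25/75=3.333333
k=0 src: V=3.3333
k=1 load: inc=3.333333, refl=3.333333·0.904762=3.0159; V=0.000000+3.333333+3.015873=6.3492
k=2 src: inc=3.015873, refl=3.015873·0.333333=1.0053; V=3.333333+3.015873+1.005291=7.3545
k=3 load: inc=1.005291, refl=1.005291·0.904762=0.9095; V=6.349206+1.005291+0.909549=8.2640
k=4 src: inc=0.909549, refl=0.909549·0.333333=0.3032; V=7.354497+0.909549+0.303183=8.5672
k=5 load: inc=0.303183, refl=0.303183·0.904762=0.2743; V=8.264046+0.303183+0.274308=8.8415
k=6 src: inc=0.274308, refl=0.274308·0.333333=0.0914; V=8.567229+0.274308+0.091436=8.9330
k=7 load: inc=0.091436, refl=0.091436·0.904762=0.0827; V=8.841538+0.091436+0.082728=9.0157
k=8 src: inc=0.082728, refl=0.082728·0.333333=0.0276; V=8.932974+0.082728+0.027576=9.0433

0 0 source 3.3333
1 2 load 6.3492
2 4 source 7.3545
3 6 load 8.2640
4 8 source 8.5672
5 10 load 8.8415
6 12 source 8.9330
7 14 load 9.0157
8 16 source 9.0433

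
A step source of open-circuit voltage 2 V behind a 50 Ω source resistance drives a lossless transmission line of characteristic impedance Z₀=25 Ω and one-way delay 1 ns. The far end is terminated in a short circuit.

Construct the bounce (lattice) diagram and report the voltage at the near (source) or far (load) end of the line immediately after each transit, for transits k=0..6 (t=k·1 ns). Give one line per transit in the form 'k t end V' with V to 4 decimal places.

0 0 source 0.6667
1 1 load 0.0000
2 2 source -0.2222
3 3 load 0.0000
4 4 source 0.0741
5 5 load 0.0000
6 6 source -0.0247

Γ_L=-1.000000, Γ_S=0.333333; launch V₁=2·25/75=0.666667
k=0 src: V=0.6667
k=1 load: inc=0.666667, refl=0.666667·-1.000000=-0.6667; V=0.000000+0.666667+-0.666667=0.0000
k=2 src: inc=-0.666667, refl=-0.666667·0.333333=-0.2222; V=0.666667+-0.666667+-0.222222=-0.2222
k=3 load: inc=-0.222222, refl=-0.222222·-1.000000=0.2222; V=0.000000+-0.222222+0.222222=0.0000
k=4 src: inc=0.222222, refl=0.222222·0.333333=0.0741; V=-0.222222+0.222222+0.074074=0.0741
k=5 load: inc=0.074074, refl=0.074074·-1.000000=-0.0741; V=0.000000+0.074074+-0.074074=0.0000
k=6 src: inc=-0.074074, refl=-0.074074·0.333333=-0.0247; V=0.074074+-0.074074+-0.024691=-0.0247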